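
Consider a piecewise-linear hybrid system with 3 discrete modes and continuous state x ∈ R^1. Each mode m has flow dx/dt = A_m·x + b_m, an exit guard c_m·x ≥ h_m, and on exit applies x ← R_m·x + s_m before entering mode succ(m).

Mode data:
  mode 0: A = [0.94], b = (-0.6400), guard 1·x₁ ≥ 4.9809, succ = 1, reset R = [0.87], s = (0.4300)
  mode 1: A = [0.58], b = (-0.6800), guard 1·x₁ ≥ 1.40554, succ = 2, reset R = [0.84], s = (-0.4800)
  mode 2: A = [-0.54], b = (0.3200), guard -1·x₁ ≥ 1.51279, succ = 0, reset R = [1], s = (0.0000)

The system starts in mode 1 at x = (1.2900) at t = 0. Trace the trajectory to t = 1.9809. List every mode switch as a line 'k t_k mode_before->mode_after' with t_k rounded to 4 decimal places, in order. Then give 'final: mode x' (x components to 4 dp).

1 1.1800 1->2
final: 2 0.6627

Mode 1: guard c·x = 1.4055 hit at Δt = 1.1800 (t = 1.1800), x⁻ = (1.4055) → reset → x⁺ = (0.7007), jump to mode 2
Mode 2: flow for 0.8009 to horizon, guard not reached → x = (0.6627)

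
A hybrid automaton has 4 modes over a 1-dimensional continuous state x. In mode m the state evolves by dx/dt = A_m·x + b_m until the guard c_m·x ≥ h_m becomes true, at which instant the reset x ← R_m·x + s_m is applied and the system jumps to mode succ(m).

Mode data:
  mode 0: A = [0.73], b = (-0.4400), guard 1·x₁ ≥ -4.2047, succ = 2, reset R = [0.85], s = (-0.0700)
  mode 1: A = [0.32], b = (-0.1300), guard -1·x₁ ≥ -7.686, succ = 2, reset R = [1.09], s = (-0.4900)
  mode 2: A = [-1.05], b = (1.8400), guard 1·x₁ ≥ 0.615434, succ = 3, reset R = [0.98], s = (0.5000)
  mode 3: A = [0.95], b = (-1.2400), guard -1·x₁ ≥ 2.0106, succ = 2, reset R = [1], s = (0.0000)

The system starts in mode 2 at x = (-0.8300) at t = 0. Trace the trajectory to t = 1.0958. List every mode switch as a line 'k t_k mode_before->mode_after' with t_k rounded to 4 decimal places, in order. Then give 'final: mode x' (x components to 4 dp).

Mode 2: guard c·x = 0.6154 hit at Δt = 0.7813 (t = 0.7813), x⁻ = (0.6154) → reset → x⁺ = (1.1031), jump to mode 3
Mode 3: flow for 0.3145 to horizon, guard not reached → x = (1.0327)

1 0.7813 2->3
final: 3 1.0327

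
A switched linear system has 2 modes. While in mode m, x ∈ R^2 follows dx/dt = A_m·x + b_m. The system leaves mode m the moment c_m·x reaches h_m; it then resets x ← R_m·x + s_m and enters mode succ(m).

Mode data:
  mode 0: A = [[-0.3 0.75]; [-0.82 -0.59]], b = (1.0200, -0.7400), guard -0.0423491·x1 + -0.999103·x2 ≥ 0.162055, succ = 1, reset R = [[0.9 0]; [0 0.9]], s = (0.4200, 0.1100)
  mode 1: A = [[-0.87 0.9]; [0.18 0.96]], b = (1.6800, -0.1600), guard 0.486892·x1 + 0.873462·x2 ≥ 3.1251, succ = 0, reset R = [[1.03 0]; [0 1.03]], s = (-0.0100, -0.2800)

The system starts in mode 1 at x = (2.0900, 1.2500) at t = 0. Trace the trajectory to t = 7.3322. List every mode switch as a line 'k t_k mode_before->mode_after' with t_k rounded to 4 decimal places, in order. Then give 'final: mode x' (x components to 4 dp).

1 0.4707 1->0
2 1.0747 0->1
3 3.6896 1->0
4 4.2351 0->1
5 6.7970 1->0
final: 0 3.2848 -0.2785

Mode 1: guard c·x = 3.1251 hit at Δt = 0.4707 (t = 0.4707), x⁻ = (2.6195, 2.1176) → reset → x⁺ = (2.6881, 1.9012), jump to mode 0
Mode 0: guard c·x = 0.1621 hit at Δt = 0.6040 (t = 1.0747), x⁻ = (3.1053, -0.2938) → reset → x⁺ = (3.2147, -0.1544), jump to mode 1
Mode 1: guard c·x = 3.1251 hit at Δt = 2.6149 (t = 3.6896), x⁻ = (2.8841, 1.9701) → reset → x⁺ = (2.9607, 1.7492), jump to mode 0
Mode 0: guard c·x = 0.1621 hit at Δt = 0.5455 (t = 4.2351), x⁻ = (3.2732, -0.3009) → reset → x⁺ = (3.3659, -0.1608), jump to mode 1
Mode 1: guard c·x = 3.1251 hit at Δt = 2.5619 (t = 6.7970), x⁻ = (2.8996, 1.9615) → reset → x⁺ = (2.9766, 1.7403), jump to mode 0
Mode 0: flow for 0.5352 to horizon, guard not reached → x = (3.2848, -0.2785)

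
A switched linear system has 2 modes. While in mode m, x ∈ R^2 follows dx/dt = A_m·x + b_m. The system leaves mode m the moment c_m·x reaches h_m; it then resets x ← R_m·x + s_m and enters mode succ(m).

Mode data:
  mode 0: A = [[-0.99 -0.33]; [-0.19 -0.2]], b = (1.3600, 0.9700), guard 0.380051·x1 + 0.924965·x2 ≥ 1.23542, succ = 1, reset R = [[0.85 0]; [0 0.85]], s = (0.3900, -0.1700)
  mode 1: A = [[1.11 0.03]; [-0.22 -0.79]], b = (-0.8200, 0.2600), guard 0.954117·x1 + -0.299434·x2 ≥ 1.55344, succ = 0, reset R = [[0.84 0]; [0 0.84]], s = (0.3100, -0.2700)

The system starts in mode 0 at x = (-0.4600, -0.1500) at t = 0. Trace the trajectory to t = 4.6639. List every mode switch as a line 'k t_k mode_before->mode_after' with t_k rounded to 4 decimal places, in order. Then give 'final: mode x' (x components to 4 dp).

1 1.4451 0->1
2 2.4469 1->0
3 3.7918 0->1
4 3.9962 1->0
final: 0 1.5382 0.4666

Mode 0: guard c·x = 1.2354 hit at Δt = 1.4451 (t = 1.4451), x⁻ = (0.7782, 1.0159) → reset → x⁺ = (1.0515, 0.6935), jump to mode 1
Mode 1: guard c·x = 1.5534 hit at Δt = 1.0018 (t = 2.4469), x⁻ = (1.7179, 0.2859) → reset → x⁺ = (1.7530, -0.0299), jump to mode 0
Mode 0: guard c·x = 1.2354 hit at Δt = 1.3449 (t = 3.7918), x⁻ = (1.3585, 0.7774) → reset → x⁺ = (1.5448, 0.4908), jump to mode 1
Mode 1: guard c·x = 1.5534 hit at Δt = 0.2044 (t = 3.9962), x⁻ = (1.7531, 0.3983) → reset → x⁺ = (1.7826, 0.0645), jump to mode 0
Mode 0: flow for 0.6677 to horizon, guard not reached → x = (1.5382, 0.4666)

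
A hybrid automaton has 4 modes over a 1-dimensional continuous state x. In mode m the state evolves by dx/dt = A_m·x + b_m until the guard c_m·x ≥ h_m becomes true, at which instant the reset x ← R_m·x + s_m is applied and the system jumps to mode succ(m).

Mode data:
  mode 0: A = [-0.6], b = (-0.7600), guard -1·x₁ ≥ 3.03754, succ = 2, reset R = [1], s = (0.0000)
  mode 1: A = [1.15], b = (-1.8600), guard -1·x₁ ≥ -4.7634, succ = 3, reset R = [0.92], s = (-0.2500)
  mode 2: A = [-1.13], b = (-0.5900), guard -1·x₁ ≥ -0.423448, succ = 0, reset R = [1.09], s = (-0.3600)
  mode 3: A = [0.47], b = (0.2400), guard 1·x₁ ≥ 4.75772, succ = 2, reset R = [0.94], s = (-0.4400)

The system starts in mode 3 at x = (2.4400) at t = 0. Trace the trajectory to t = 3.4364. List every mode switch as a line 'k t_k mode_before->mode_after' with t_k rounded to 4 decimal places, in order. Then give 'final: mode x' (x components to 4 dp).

1 1.2334 3->2
2 2.6246 2->0
final: 0 -0.4260

Mode 3: guard c·x = 4.7577 hit at Δt = 1.2334 (t = 1.2334), x⁻ = (4.7577) → reset → x⁺ = (4.0323), jump to mode 2
Mode 2: guard c·x = -0.4234 hit at Δt = 1.3912 (t = 2.6246), x⁻ = (0.4234) → reset → x⁺ = (0.1016), jump to mode 0
Mode 0: flow for 0.8118 to horizon, guard not reached → x = (-0.4260)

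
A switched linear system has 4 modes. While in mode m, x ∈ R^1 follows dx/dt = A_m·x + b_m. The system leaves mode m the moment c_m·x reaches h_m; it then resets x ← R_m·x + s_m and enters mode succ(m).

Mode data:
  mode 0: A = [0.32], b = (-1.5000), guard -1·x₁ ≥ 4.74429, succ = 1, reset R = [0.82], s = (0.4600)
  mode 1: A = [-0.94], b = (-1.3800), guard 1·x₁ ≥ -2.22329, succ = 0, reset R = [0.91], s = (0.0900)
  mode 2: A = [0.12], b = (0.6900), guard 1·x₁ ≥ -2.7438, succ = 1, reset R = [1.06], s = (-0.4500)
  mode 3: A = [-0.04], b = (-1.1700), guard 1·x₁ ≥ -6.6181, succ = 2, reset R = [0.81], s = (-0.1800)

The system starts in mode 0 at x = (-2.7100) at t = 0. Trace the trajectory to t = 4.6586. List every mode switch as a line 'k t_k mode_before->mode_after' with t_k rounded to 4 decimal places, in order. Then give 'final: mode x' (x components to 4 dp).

1 0.7592 0->1
2 1.7750 1->0
3 2.8809 0->1
4 3.8967 1->0
final: 0 -3.7612

Mode 0: guard c·x = 4.7443 hit at Δt = 0.7592 (t = 0.7592), x⁻ = (-4.7443) → reset → x⁺ = (-3.4303), jump to mode 1
Mode 1: guard c·x = -2.2233 hit at Δt = 1.0158 (t = 1.7750), x⁻ = (-2.2233) → reset → x⁺ = (-1.9332), jump to mode 0
Mode 0: guard c·x = 4.7443 hit at Δt = 1.1059 (t = 2.8809), x⁻ = (-4.7443) → reset → x⁺ = (-3.4303), jump to mode 1
Mode 1: guard c·x = -2.2233 hit at Δt = 1.0158 (t = 3.8967), x⁻ = (-2.2233) → reset → x⁺ = (-1.9332), jump to mode 0
Mode 0: flow for 0.7619 to horizon, guard not reached → x = (-3.7612)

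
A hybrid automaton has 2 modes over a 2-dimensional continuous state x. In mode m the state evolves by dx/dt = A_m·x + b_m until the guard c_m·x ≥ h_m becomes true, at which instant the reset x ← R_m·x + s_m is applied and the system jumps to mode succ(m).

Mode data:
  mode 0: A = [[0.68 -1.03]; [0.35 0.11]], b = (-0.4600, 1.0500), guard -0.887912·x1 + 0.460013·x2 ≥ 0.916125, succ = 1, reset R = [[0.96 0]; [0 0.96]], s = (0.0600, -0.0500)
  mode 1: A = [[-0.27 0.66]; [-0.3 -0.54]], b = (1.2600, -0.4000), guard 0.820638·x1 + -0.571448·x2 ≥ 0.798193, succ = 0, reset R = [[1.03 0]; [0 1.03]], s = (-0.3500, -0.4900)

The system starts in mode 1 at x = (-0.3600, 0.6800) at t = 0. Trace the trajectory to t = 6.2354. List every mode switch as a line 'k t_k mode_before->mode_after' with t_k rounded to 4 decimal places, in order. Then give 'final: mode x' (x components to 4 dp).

Mode 1: guard c·x = 0.7982 hit at Δt = 0.9637 (t = 0.9637), x⁻ = (0.9772, 0.0065) → reset → x⁺ = (0.6565, -0.4833), jump to mode 0
Mode 0: guard c·x = 0.9161 hit at Δt = 1.5078 (t = 2.4715), x⁻ = (-0.2771, 1.4566) → reset → x⁺ = (-0.2061, 1.3483), jump to mode 1
Mode 1: guard c·x = 0.7982 hit at Δt = 0.8773 (t = 3.3488), x⁻ = (1.2661, 0.4214) → reset → x⁺ = (0.9541, -0.0560), jump to mode 0
Mode 0: guard c·x = 0.9161 hit at Δt = 1.2737 (t = 4.6225), x⁻ = (-0.1516, 1.6989) → reset → x⁺ = (-0.0855, 1.5809), jump to mode 1
Mode 1: guard c·x = 0.7982 hit at Δt = 0.8266 (t = 5.4491), x⁻ = (1.3834, 0.5899) → reset → x⁺ = (1.0750, 0.1176), jump to mode 0
Mode 0: flow for 0.7863 to horizon, guard not reached → x = (0.6681, 1.2695)

1 0.9637 1->0
2 2.4715 0->1
3 3.3488 1->0
4 4.6225 0->1
5 5.4491 1->0
final: 0 0.6681 1.2695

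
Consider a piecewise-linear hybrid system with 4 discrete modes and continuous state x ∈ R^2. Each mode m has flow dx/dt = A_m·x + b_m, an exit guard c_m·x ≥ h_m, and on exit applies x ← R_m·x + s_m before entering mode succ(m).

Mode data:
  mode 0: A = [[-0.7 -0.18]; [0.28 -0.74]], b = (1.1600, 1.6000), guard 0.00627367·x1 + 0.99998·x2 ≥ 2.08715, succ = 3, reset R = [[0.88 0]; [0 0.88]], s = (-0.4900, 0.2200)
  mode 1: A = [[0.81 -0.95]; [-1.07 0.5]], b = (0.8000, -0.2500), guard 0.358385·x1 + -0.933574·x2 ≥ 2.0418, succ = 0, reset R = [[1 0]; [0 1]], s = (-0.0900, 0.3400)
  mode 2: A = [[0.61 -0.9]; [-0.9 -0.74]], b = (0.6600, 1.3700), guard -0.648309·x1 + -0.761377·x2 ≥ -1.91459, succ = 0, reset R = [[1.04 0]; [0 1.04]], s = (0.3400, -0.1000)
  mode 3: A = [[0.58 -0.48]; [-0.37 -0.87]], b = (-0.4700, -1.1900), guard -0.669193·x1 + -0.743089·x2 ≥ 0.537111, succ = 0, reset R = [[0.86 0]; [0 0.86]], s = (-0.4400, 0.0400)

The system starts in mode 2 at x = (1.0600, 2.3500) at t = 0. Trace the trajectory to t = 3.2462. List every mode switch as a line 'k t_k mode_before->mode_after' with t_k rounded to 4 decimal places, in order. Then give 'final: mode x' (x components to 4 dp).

Mode 2: guard c·x = -1.9146 hit at Δt = 0.4730 (t = 0.4730), x⁻ = (0.7379, 1.8863) → reset → x⁺ = (1.1074, 1.8617), jump to mode 0
Mode 0: guard c·x = 2.0871 hit at Δt = 0.4865 (t = 0.9595), x⁻ = (1.1189, 2.0802) → reset → x⁺ = (0.4946, 2.0506), jump to mode 3
Mode 3: guard c·x = 0.5371 hit at Δt = 1.2742 (t = 2.2337), x⁻ = (-0.5974, -0.1848) → reset → x⁺ = (-0.9538, -0.1189), jump to mode 0
Mode 0: flow for 1.0125 to horizon, guard not reached → x = (0.2964, 1.0515)

1 0.4730 2->0
2 0.9595 0->3
3 2.2337 3->0
final: 0 0.2964 1.0515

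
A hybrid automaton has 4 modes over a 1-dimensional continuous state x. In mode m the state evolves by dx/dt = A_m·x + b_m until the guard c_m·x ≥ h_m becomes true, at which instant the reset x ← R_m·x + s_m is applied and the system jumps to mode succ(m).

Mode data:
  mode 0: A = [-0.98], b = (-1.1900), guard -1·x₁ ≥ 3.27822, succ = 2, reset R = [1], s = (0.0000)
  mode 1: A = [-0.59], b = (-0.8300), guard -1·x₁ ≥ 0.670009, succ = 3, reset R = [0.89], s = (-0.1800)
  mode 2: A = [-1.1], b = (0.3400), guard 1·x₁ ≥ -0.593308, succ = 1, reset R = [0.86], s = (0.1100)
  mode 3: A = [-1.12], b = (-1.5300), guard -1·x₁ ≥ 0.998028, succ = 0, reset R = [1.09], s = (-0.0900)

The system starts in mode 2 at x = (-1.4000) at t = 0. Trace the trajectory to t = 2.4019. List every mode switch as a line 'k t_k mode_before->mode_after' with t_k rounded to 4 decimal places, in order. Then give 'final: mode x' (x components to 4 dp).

1 0.5806 2->1
2 1.1094 1->3
3 1.5304 3->0
final: 0 -1.1988

Mode 2: guard c·x = -0.5933 hit at Δt = 0.5806 (t = 0.5806), x⁻ = (-0.5933) → reset → x⁺ = (-0.4002), jump to mode 1
Mode 1: guard c·x = 0.6700 hit at Δt = 0.5288 (t = 1.1094), x⁻ = (-0.6700) → reset → x⁺ = (-0.7763), jump to mode 3
Mode 3: guard c·x = 0.9980 hit at Δt = 0.4210 (t = 1.5304), x⁻ = (-0.9980) → reset → x⁺ = (-1.1779), jump to mode 0
Mode 0: flow for 0.8715 to horizon, guard not reached → x = (-1.1988)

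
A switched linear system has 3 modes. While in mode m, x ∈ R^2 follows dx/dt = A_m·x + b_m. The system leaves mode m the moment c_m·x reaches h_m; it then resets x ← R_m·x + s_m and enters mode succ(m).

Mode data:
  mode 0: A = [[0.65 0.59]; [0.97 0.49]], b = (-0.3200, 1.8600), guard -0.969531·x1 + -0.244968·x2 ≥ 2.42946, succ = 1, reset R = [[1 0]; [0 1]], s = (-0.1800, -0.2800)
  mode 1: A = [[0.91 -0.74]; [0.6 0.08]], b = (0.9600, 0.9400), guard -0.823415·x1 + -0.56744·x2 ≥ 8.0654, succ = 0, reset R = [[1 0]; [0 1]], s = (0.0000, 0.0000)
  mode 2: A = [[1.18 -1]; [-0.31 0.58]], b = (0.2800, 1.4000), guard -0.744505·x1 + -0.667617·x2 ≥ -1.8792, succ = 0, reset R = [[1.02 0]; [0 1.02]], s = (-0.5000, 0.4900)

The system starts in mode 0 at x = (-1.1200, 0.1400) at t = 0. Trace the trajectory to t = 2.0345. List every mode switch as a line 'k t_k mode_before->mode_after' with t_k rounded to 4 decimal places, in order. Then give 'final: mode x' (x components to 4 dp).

1 1.2625 0->1
final: 1 -4.5814 -0.6825

Mode 0: guard c·x = 2.4295 hit at Δt = 1.2625 (t = 1.2625), x⁻ = (-2.6498, 0.5697) → reset → x⁺ = (-2.8298, 0.2897), jump to mode 1
Mode 1: flow for 0.7720 to horizon, guard not reached → x = (-4.5814, -0.6825)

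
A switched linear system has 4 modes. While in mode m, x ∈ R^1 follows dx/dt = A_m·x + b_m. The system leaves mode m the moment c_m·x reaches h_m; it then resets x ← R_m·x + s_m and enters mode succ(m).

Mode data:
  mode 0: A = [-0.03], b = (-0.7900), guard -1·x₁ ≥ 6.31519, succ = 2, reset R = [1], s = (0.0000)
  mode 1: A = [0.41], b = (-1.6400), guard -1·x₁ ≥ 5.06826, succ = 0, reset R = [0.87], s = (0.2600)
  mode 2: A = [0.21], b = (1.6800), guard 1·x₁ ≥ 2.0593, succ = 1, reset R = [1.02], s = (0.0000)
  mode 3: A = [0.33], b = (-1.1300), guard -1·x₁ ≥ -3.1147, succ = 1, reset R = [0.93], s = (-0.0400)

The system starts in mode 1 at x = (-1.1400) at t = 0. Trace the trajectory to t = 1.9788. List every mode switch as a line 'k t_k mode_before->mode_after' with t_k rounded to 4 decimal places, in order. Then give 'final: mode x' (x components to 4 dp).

1 1.3847 1->0
final: 0 -4.5413

Mode 1: guard c·x = 5.0683 hit at Δt = 1.3847 (t = 1.3847), x⁻ = (-5.0683) → reset → x⁺ = (-4.1494), jump to mode 0
Mode 0: flow for 0.5941 to horizon, guard not reached → x = (-4.5413)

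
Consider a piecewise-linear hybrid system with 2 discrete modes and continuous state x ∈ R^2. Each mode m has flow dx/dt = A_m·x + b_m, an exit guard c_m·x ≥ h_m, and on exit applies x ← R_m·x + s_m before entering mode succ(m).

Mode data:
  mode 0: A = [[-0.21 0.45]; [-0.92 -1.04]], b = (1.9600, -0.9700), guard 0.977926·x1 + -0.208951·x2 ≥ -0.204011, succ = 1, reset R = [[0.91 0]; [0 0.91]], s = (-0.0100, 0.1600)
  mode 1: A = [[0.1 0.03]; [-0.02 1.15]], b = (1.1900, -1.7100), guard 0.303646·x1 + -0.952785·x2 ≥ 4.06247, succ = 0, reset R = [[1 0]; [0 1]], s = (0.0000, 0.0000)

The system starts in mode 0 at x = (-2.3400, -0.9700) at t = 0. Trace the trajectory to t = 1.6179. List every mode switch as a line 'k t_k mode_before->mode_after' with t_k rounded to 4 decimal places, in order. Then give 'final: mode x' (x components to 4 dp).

Mode 0: guard c·x = -0.2040 hit at Δt = 1.0119 (t = 1.0119), x⁻ = (-0.2736, -0.3043) → reset → x⁺ = (-0.2590, -0.1169), jump to mode 1
Mode 1: flow for 0.6060 to horizon, guard not reached → x = (0.4528, -1.7338)

1 1.0119 0->1
final: 1 0.4528 -1.7338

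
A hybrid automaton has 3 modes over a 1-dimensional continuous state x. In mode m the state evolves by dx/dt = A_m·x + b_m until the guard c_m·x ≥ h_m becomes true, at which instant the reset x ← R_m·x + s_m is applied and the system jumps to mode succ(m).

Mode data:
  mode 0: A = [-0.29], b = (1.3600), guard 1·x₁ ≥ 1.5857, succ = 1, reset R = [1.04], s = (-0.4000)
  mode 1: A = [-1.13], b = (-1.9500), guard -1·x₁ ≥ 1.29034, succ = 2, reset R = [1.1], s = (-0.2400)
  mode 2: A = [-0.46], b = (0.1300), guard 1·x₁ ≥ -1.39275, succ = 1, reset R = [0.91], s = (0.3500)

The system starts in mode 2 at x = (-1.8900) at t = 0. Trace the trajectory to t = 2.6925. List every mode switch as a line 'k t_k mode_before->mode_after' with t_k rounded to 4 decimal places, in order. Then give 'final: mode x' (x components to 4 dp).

1 0.5650 2->1
2 1.1126 1->2
3 1.4337 2->1
4 1.9813 1->2
5 2.3023 2->1
final: 1 -1.2056

Mode 2: guard c·x = -1.3927 hit at Δt = 0.5650 (t = 0.5650), x⁻ = (-1.3927) → reset → x⁺ = (-0.9174), jump to mode 1
Mode 1: guard c·x = 1.2903 hit at Δt = 0.5476 (t = 1.1126), x⁻ = (-1.2903) → reset → x⁺ = (-1.6594), jump to mode 2
Mode 2: guard c·x = -1.3927 hit at Δt = 0.3210 (t = 1.4337), x⁻ = (-1.3928) → reset → x⁺ = (-0.9174), jump to mode 1
Mode 1: guard c·x = 1.2903 hit at Δt = 0.5476 (t = 1.9813), x⁻ = (-1.2903) → reset → x⁺ = (-1.6594), jump to mode 2
Mode 2: guard c·x = -1.3927 hit at Δt = 0.3210 (t = 2.3023), x⁻ = (-1.3928) → reset → x⁺ = (-0.9174), jump to mode 1
Mode 1: flow for 0.3902 to horizon, guard not reached → x = (-1.2056)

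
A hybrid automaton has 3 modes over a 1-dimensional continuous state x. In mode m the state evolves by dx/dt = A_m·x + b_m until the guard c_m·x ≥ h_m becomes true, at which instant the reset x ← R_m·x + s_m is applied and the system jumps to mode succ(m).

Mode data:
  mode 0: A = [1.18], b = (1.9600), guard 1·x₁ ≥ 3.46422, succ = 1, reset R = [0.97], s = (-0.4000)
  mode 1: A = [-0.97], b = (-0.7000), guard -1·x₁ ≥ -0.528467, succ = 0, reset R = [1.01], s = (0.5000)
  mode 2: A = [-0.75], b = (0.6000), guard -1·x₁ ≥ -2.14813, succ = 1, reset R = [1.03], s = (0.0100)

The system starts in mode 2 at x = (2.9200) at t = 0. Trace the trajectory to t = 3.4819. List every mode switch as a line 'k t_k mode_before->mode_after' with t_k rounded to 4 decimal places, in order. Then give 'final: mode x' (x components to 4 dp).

1 0.6036 2->1
2 1.4867 1->0
3 2.0315 0->1
4 3.1451 1->0
final: 0 2.3487

Mode 2: guard c·x = -2.1481 hit at Δt = 0.6036 (t = 0.6036), x⁻ = (2.1481) → reset → x⁺ = (2.2226), jump to mode 1
Mode 1: guard c·x = -0.5285 hit at Δt = 0.8831 (t = 1.4867), x⁻ = (0.5285) → reset → x⁺ = (1.0338), jump to mode 0
Mode 0: guard c·x = 3.4642 hit at Δt = 0.5448 (t = 2.0315), x⁻ = (3.4642) → reset → x⁺ = (2.9603), jump to mode 1
Mode 1: guard c·x = -0.5285 hit at Δt = 1.1136 (t = 3.1451), x⁻ = (0.5285) → reset → x⁺ = (1.0338), jump to mode 0
Mode 0: flow for 0.3368 to horizon, guard not reached → x = (2.3487)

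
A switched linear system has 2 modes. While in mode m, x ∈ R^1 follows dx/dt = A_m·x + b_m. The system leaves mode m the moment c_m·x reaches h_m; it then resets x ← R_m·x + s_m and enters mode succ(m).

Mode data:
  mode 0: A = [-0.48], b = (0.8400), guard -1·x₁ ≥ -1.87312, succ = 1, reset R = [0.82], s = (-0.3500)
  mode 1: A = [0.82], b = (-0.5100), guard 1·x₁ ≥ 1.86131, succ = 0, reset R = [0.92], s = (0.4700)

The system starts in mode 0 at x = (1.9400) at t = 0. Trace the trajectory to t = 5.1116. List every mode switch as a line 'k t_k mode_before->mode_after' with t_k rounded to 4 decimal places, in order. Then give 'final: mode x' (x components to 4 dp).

1 0.9039 0->1
2 1.8640 1->0
3 4.4811 0->1
final: 1 1.5678

Mode 0: guard c·x = -1.8731 hit at Δt = 0.9039 (t = 0.9039), x⁻ = (1.8731) → reset → x⁺ = (1.1860), jump to mode 1
Mode 1: guard c·x = 1.8613 hit at Δt = 0.9601 (t = 1.8640), x⁻ = (1.8613) → reset → x⁺ = (2.1824), jump to mode 0
Mode 0: guard c·x = -1.8731 hit at Δt = 2.6171 (t = 4.4811), x⁻ = (1.8731) → reset → x⁺ = (1.1860), jump to mode 1
Mode 1: flow for 0.6305 to horizon, guard not reached → x = (1.5678)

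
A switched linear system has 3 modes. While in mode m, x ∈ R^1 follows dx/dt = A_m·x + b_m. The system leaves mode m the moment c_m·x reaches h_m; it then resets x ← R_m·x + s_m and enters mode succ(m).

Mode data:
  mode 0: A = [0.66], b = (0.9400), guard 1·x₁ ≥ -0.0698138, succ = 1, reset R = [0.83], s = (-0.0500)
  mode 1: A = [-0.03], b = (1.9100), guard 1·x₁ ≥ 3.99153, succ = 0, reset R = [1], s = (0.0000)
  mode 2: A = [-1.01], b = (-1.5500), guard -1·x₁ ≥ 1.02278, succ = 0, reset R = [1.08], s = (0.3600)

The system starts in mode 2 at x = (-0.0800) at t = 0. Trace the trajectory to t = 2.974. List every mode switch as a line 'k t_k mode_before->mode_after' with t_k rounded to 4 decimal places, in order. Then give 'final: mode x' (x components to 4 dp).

Mode 2: guard c·x = 1.0228 hit at Δt = 1.0341 (t = 1.0341), x⁻ = (-1.0228) → reset → x⁺ = (-0.7446), jump to mode 0
Mode 0: guard c·x = -0.0698 hit at Δt = 1.0448 (t = 2.0789), x⁻ = (-0.0698) → reset → x⁺ = (-0.1079), jump to mode 1
Mode 1: flow for 0.8951 to horizon, guard not reached → x = (1.5818)

1 1.0341 2->0
2 2.0789 0->1
final: 1 1.5818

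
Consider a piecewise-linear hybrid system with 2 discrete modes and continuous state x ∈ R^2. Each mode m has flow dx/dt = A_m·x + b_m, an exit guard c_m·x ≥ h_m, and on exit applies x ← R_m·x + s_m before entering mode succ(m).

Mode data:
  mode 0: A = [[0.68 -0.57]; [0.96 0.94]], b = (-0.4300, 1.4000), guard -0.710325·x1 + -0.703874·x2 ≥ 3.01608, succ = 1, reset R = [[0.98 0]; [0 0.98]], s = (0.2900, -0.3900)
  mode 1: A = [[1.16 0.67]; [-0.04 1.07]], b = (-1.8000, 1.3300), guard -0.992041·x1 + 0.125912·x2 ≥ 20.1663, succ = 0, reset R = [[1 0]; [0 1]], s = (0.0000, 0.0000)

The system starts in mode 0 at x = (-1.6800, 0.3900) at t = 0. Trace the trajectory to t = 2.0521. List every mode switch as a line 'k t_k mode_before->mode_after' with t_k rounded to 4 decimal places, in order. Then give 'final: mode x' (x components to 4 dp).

Mode 0: guard c·x = 3.0161 hit at Δt = 0.8939 (t = 0.8939), x⁻ = (-3.7503, -0.5003) → reset → x⁺ = (-3.3853, -0.8803), jump to mode 1
Mode 1: flow for 1.1582 to horizon, guard not reached → x = (-18.1098, 0.7276)

1 0.8939 0->1
final: 1 -18.1098 0.7276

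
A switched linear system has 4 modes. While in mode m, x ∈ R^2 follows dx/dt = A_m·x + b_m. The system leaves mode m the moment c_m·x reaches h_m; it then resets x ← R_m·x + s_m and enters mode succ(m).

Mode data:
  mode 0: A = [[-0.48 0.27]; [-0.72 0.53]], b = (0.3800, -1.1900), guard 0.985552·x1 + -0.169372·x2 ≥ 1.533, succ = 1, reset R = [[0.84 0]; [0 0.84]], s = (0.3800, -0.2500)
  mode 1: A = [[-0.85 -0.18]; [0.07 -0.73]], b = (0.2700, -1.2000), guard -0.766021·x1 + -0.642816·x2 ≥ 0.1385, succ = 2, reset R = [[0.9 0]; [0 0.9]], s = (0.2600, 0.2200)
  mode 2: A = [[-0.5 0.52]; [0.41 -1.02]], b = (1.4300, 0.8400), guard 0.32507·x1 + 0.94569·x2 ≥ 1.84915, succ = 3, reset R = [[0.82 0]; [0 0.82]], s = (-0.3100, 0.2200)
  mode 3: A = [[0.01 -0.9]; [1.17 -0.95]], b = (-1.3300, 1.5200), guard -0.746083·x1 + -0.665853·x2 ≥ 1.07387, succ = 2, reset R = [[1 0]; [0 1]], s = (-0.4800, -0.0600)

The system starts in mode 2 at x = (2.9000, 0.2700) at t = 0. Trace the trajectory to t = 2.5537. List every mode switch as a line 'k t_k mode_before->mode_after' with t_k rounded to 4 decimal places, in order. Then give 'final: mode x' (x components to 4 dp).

Mode 2: guard c·x = 1.8492 hit at Δt = 0.4540 (t = 0.4540), x⁻ = (3.0245, 0.9157) → reset → x⁺ = (2.1701, 0.9709), jump to mode 3
Mode 3: guard c·x = 1.0739 hit at Δt = 1.5882 (t = 2.0422), x⁻ = (-2.2208, 0.8756) → reset → x⁺ = (-2.7008, 0.8156), jump to mode 2
Mode 2: flow for 0.5115 to horizon, guard not reached → x = (-1.3009, 0.5077)

1 0.4540 2->3
2 2.0422 3->2
final: 2 -1.3009 0.5077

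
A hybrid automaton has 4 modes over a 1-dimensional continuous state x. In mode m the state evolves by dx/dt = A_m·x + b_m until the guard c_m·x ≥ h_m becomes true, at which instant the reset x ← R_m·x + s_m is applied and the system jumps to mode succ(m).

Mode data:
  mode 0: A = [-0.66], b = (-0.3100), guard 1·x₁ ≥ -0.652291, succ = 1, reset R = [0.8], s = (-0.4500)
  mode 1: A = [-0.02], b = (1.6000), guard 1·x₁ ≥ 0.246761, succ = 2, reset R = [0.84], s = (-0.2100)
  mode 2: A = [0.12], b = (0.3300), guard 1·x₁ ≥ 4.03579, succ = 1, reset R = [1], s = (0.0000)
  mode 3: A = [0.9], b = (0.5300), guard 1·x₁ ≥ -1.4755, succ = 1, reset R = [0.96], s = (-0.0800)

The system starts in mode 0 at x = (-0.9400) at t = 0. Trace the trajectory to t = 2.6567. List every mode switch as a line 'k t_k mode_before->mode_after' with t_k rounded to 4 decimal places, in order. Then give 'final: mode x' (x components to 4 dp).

Mode 0: guard c·x = -0.6523 hit at Δt = 1.4335 (t = 1.4335), x⁻ = (-0.6523) → reset → x⁺ = (-0.9718), jump to mode 1
Mode 1: guard c·x = 0.2468 hit at Δt = 0.7582 (t = 2.1917), x⁻ = (0.2468) → reset → x⁺ = (-0.0027), jump to mode 2
Mode 2: flow for 0.4650 to horizon, guard not reached → x = (0.1549)

1 1.4335 0->1
2 2.1917 1->2
final: 2 0.1549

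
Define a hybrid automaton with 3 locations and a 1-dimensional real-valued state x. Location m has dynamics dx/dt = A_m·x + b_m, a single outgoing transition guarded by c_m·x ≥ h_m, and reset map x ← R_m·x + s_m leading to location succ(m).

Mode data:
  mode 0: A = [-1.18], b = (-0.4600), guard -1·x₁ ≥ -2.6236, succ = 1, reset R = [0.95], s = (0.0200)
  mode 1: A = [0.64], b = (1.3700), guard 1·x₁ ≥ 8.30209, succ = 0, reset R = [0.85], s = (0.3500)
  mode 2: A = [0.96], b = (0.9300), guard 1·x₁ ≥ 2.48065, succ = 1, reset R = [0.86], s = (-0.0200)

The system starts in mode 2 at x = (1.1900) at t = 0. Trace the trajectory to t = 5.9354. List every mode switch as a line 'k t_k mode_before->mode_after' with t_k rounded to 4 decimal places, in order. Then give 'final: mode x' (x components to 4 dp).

1 0.4882 2->1
2 1.8914 1->0
3 2.6970 0->1
4 3.9601 1->0
5 4.7657 0->1
final: 1 7.6962

Mode 2: guard c·x = 2.4806 hit at Δt = 0.4882 (t = 0.4882), x⁻ = (2.4806) → reset → x⁺ = (2.1134), jump to mode 1
Mode 1: guard c·x = 8.3021 hit at Δt = 1.4032 (t = 1.8914), x⁻ = (8.3021) → reset → x⁺ = (7.4068), jump to mode 0
Mode 0: guard c·x = -2.6236 hit at Δt = 0.8056 (t = 2.6970), x⁻ = (2.6236) → reset → x⁺ = (2.5124), jump to mode 1
Mode 1: guard c·x = 8.3021 hit at Δt = 1.2631 (t = 3.9601), x⁻ = (8.3021) → reset → x⁺ = (7.4068), jump to mode 0
Mode 0: guard c·x = -2.6236 hit at Δt = 0.8056 (t = 4.7657), x⁻ = (2.6236) → reset → x⁺ = (2.5124), jump to mode 1
Mode 1: flow for 1.1697 to horizon, guard not reached → x = (7.6962)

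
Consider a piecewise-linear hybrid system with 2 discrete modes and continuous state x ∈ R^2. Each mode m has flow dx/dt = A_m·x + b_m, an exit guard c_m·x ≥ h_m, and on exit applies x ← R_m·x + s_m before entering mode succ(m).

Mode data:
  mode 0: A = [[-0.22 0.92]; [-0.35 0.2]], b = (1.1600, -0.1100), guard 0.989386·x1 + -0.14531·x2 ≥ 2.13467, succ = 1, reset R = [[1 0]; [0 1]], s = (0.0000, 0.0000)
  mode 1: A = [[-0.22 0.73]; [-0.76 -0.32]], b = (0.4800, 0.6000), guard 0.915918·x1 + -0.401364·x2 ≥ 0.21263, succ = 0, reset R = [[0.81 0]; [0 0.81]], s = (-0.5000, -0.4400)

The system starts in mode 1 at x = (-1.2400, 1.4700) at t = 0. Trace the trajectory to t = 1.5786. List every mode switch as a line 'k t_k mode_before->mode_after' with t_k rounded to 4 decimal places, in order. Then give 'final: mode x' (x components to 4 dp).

Mode 1: guard c·x = 0.2126 hit at Δt = 1.2386 (t = 1.2386), x⁻ = (0.9460, 1.6290) → reset → x⁺ = (0.2663, 0.8795), jump to mode 0
Mode 0: flow for 0.3400 to horizon, guard not reached → x = (0.8868, 0.8315)

1 1.2386 1->0
final: 0 0.8868 0.8315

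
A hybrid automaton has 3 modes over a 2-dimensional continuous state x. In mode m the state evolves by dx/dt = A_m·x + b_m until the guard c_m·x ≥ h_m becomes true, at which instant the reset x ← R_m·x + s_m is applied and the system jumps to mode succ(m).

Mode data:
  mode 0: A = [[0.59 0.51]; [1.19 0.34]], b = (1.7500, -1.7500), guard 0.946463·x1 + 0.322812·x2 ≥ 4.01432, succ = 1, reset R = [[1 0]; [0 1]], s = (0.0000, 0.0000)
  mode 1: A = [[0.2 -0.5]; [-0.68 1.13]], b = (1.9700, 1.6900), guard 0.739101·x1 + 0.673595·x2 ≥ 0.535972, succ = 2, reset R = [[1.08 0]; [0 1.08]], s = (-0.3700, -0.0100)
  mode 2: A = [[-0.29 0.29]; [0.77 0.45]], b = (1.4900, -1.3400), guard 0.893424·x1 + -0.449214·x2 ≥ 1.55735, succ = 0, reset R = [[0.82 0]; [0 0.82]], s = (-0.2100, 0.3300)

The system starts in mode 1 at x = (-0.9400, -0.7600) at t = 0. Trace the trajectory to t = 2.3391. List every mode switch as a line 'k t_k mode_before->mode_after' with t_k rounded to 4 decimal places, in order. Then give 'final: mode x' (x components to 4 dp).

Mode 1: guard c·x = 0.5360 hit at Δt = 0.6774 (t = 0.6774), x⁻ = (0.4444, 0.3081) → reset → x⁺ = (0.1099, 0.3228), jump to mode 2
Mode 2: guard c·x = 1.5574 hit at Δt = 1.1385 (t = 1.8159), x⁻ = (1.4683, -0.5466) → reset → x⁺ = (0.9940, -0.1182), jump to mode 0
Mode 0: flow for 0.5232 to horizon, guard not reached → x = (2.3791, -0.0333)

1 0.6774 1->2
2 1.8159 2->0
final: 0 2.3791 -0.0333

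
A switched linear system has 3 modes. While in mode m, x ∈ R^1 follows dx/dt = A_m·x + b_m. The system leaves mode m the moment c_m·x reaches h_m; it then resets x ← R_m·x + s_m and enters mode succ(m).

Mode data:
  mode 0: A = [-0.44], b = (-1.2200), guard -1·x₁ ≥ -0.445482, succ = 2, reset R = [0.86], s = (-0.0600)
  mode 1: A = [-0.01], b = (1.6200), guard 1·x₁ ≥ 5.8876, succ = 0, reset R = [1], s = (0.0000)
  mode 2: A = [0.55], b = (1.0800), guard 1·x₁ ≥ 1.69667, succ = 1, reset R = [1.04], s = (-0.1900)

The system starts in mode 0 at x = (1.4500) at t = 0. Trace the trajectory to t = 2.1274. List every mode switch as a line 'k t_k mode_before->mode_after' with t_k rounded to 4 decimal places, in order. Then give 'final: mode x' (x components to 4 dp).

Mode 0: guard c·x = -0.4455 hit at Δt = 0.6174 (t = 0.6174), x⁻ = (0.4455) → reset → x⁺ = (0.3231), jump to mode 2
Mode 2: guard c·x = 1.6967 hit at Δt = 0.8553 (t = 1.4727), x⁻ = (1.6967) → reset → x⁺ = (1.5745), jump to mode 1
Mode 1: flow for 0.6547 to horizon, guard not reached → x = (2.6214)

1 0.6174 0->2
2 1.4727 2->1
final: 1 2.6214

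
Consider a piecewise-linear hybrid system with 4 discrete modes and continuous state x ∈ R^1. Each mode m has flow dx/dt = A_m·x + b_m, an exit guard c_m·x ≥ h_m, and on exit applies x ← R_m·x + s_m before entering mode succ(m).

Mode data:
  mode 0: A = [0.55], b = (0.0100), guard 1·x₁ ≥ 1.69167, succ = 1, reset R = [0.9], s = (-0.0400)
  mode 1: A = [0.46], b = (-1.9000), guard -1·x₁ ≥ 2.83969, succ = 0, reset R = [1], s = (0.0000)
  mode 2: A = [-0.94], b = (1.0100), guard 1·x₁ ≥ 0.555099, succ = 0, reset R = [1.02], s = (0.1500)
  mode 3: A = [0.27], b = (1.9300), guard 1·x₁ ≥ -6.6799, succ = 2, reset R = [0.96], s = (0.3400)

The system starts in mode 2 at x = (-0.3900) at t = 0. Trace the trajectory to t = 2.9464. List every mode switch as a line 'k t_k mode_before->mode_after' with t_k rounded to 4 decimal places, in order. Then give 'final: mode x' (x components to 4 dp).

Mode 2: guard c·x = 0.5551 hit at Δt = 1.1028 (t = 1.1028), x⁻ = (0.5551) → reset → x⁺ = (0.7162), jump to mode 0
Mode 0: guard c·x = 1.6917 hit at Δt = 1.5366 (t = 2.6394), x⁻ = (1.6917) → reset → x⁺ = (1.4825), jump to mode 1
Mode 1: flow for 0.3070 to horizon, guard not reached → x = (1.0809)

1 1.1028 2->0
2 2.6394 0->1
final: 1 1.0809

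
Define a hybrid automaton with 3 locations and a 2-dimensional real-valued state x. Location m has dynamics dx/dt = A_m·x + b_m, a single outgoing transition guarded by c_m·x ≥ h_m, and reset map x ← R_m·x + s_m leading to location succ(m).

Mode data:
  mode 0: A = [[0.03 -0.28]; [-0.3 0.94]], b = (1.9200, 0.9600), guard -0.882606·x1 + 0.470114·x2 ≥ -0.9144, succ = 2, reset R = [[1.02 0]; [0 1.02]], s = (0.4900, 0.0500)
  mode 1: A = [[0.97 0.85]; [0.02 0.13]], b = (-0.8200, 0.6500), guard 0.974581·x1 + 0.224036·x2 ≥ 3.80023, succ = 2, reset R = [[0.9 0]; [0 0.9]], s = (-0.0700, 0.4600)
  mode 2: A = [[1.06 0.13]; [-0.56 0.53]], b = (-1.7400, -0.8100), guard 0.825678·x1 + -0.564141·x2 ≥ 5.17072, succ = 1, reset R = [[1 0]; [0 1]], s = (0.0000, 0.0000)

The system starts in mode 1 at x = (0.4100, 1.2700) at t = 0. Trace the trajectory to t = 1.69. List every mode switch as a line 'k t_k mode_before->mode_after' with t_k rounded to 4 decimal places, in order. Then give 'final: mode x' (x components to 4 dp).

1 1.3444 1->2
final: 2 3.6232 2.2685

Mode 1: guard c·x = 3.8002 hit at Δt = 1.3444 (t = 1.3444), x⁻ = (3.3227, 2.5087) → reset → x⁺ = (2.9204, 2.7178), jump to mode 2
Mode 2: flow for 0.3456 to horizon, guard not reached → x = (3.6232, 2.2685)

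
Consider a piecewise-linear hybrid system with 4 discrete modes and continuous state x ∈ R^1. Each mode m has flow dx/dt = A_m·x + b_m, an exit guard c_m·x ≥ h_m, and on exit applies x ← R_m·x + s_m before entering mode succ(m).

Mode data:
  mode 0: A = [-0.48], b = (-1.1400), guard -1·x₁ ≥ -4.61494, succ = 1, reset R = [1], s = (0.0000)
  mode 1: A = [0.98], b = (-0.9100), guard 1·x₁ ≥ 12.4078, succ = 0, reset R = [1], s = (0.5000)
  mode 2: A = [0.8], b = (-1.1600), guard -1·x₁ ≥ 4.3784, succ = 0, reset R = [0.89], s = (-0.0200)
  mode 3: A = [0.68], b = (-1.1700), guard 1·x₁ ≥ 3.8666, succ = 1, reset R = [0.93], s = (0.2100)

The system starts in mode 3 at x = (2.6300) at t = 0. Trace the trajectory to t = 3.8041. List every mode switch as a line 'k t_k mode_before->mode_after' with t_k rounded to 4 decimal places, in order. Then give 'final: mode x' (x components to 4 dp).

Mode 3: guard c·x = 3.8666 hit at Δt = 1.2626 (t = 1.2626), x⁻ = (3.8666) → reset → x⁺ = (3.8059), jump to mode 1
Mode 1: guard c·x = 12.4078 hit at Δt = 1.4119 (t = 2.6745), x⁻ = (12.4078) → reset → x⁺ = (12.9078), jump to mode 0
Mode 0: flow for 1.1296 to horizon, guard not reached → x = (6.5114)

1 1.2626 3->1
2 2.6745 1->0
final: 0 6.5114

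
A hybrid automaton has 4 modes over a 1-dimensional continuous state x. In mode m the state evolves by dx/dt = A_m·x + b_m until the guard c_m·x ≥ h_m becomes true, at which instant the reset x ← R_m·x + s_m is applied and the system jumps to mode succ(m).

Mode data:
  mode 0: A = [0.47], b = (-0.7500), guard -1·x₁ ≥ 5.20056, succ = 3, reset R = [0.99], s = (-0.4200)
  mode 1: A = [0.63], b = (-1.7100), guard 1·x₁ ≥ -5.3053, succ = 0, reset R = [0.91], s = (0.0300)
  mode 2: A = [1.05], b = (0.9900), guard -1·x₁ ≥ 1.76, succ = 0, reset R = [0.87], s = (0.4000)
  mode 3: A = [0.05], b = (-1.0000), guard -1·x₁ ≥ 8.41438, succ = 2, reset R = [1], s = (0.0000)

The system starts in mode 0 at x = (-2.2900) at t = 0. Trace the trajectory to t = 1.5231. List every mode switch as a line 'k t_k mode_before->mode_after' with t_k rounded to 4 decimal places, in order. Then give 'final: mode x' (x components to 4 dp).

1 1.1895 0->3
final: 3 -5.9986

Mode 0: guard c·x = 5.2006 hit at Δt = 1.1895 (t = 1.1895), x⁻ = (-5.2006) → reset → x⁺ = (-5.5686), jump to mode 3
Mode 3: flow for 0.3336 to horizon, guard not reached → x = (-5.9986)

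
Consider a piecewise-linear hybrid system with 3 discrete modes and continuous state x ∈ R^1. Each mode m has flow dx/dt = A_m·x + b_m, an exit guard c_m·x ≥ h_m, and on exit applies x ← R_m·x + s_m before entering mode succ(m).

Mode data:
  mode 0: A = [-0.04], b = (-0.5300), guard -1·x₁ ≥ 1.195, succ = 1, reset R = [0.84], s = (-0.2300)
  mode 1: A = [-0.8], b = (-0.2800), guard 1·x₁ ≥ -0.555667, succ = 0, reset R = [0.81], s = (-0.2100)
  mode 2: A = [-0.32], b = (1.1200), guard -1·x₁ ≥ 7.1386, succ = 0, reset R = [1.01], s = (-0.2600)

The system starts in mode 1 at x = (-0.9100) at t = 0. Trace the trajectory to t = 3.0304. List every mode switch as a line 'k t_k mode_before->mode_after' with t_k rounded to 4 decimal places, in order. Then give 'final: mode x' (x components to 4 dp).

Mode 1: guard c·x = -0.5557 hit at Δt = 1.2521 (t = 1.2521), x⁻ = (-0.5557) → reset → x⁺ = (-0.6601), jump to mode 0
Mode 0: guard c·x = 1.1950 hit at Δt = 1.0854 (t = 2.3375), x⁻ = (-1.1950) → reset → x⁺ = (-1.2338), jump to mode 1
Mode 1: flow for 0.6929 to horizon, guard not reached → x = (-0.8577)

1 1.2521 1->0
2 2.3375 0->1
final: 1 -0.8577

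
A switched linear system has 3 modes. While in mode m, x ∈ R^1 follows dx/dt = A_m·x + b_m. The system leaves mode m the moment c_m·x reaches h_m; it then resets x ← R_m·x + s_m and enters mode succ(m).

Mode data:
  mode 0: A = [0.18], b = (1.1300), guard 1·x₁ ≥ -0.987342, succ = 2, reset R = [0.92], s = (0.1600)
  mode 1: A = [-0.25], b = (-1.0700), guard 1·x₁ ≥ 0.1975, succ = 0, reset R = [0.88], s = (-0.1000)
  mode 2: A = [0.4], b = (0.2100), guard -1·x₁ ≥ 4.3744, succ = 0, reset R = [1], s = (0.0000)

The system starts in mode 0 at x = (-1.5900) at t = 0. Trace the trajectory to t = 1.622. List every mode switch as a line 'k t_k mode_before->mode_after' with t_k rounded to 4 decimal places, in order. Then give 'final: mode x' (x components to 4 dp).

Mode 0: guard c·x = -0.9873 hit at Δt = 0.6719 (t = 0.6719), x⁻ = (-0.9873) → reset → x⁺ = (-0.7484), jump to mode 2
Mode 2: flow for 0.9501 to horizon, guard not reached → x = (-0.8516)

1 0.6719 0->2
final: 2 -0.8516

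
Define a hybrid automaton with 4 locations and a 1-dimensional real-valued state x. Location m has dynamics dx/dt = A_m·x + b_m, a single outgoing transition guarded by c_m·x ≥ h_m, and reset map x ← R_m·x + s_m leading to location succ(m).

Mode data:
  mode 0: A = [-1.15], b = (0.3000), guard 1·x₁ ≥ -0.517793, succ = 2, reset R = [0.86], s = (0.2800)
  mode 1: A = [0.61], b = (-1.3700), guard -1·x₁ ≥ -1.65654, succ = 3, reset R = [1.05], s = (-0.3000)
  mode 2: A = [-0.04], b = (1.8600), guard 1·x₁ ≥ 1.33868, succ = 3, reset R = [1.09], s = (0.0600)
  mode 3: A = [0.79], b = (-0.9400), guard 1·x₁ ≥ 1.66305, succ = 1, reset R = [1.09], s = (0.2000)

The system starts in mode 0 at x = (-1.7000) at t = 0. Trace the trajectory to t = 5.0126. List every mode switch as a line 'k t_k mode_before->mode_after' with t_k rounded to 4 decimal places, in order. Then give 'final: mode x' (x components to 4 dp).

Mode 0: guard c·x = -0.5178 hit at Δt = 0.8031 (t = 0.8031), x⁻ = (-0.5178) → reset → x⁺ = (-0.1653), jump to mode 2
Mode 2: guard c·x = 1.3387 hit at Δt = 0.8190 (t = 1.6221), x⁻ = (1.3387) → reset → x⁺ = (1.5192), jump to mode 3
Mode 3: guard c·x = 1.6630 hit at Δt = 0.4589 (t = 2.0810), x⁻ = (1.6631) → reset → x⁺ = (2.0127), jump to mode 1
Mode 1: guard c·x = -1.6565 hit at Δt = 1.5201 (t = 3.6011), x⁻ = (1.6565) → reset → x⁺ = (1.4394), jump to mode 3
Mode 3: guard c·x = 1.6630 hit at Δt = 0.8102 (t = 4.4112), x⁻ = (1.6630) → reset → x⁺ = (2.0127), jump to mode 1
Mode 1: flow for 0.6014 to horizon, guard not reached → x = (1.9094)

1 0.8031 0->2
2 1.6221 2->3
3 2.0810 3->1
4 3.6011 1->3
5 4.4112 3->1
final: 1 1.9094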